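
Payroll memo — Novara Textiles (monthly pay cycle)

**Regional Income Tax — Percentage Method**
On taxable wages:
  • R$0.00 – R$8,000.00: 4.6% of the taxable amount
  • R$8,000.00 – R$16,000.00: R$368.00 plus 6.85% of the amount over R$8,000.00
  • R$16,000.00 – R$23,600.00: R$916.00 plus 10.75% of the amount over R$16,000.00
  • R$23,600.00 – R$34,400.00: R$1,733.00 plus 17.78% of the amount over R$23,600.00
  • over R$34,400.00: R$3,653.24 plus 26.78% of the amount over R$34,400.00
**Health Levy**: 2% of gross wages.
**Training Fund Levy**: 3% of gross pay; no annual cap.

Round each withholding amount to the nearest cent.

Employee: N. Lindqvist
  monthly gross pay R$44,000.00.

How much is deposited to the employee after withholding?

R$35,575.88

Regional Income Tax: taxable = R$44,000.00
  R$3,653.24 + 26.78% × (R$44,000.00 − R$34,400.00) = R$3,653.24 + 26.78% × R$9,600.00 = R$6,224.12
Health Levy: 2% × R$44,000.00 = R$880.00
Training Fund Levy: 3% × R$44,000.00 = R$1,320.00
Total withheld: R$6,224.12 + R$880.00 + R$1,320.00 = R$8,424.12
Net pay: R$44,000.00 − R$8,424.12 = R$35,575.88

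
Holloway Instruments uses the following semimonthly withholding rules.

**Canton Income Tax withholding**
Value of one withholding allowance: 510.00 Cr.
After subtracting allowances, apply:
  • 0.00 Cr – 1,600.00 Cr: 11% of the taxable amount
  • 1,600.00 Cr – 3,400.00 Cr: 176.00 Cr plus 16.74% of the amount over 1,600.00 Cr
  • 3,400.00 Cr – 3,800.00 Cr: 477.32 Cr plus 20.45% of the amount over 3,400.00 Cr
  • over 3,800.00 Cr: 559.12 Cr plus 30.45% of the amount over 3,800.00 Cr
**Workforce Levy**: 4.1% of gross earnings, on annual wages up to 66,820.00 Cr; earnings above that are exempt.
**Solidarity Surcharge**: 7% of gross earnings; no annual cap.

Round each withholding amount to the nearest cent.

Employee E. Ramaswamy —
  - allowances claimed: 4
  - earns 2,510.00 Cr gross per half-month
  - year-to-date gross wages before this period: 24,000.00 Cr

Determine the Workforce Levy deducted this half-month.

Workforce Levy: 4.1% × 2,510.00 Cr = 102.91 Cr

102.91 Cr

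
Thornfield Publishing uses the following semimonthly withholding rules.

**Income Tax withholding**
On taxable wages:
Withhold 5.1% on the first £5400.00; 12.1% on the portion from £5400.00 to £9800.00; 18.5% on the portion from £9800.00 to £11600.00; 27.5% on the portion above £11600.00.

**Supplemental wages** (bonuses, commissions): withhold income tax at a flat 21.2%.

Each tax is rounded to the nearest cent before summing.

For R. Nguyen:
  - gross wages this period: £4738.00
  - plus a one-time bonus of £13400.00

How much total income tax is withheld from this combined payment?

£3082.44

Income Tax: taxable = £4738.00
  5.1% × £4738.00 = £241.64
Supplemental (21.2% flat on bonus): 21.2% × £13400.00 = £2840.80
Total income tax: £241.64 + £2840.80 = £3082.44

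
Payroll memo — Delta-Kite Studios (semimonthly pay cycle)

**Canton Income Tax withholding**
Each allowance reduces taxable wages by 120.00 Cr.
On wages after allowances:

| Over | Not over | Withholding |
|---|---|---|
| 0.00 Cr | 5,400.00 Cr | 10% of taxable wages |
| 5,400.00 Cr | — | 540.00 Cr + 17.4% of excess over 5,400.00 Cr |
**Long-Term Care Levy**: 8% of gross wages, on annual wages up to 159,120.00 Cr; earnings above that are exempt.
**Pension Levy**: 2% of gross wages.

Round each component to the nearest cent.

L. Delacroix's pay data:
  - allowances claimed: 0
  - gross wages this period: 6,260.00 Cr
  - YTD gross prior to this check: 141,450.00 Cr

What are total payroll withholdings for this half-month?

Canton Income Tax: taxable = 6,260.00 Cr
  540.00 Cr + 17.4% × (6,260.00 Cr − 5,400.00 Cr) = 540.00 Cr + 17.4% × 860.00 Cr = 689.64 Cr
Long-Term Care Levy: 8% × 6,260.00 Cr = 500.80 Cr
Pension Levy: 2% × 6,260.00 Cr = 125.20 Cr
Total: 689.64 Cr + 500.80 Cr + 125.20 Cr = 1,315.64 Cr

1,315.64 Cr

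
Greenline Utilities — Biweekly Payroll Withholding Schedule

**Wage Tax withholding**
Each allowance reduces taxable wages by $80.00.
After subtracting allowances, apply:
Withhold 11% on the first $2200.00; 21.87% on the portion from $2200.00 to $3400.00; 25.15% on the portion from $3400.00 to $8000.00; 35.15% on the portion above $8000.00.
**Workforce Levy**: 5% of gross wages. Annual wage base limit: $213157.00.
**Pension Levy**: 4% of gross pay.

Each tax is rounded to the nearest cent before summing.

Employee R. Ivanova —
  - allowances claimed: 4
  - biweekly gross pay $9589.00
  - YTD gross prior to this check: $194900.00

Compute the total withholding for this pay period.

$2970.40

Wage Tax: taxable = $9589.00 − 4×$80.00 = $9269.00
  $1661.34 + 35.15% × ($9269.00 − $8000.00) = $1661.34 + 35.15% × $1269.00 = $2107.39
Workforce Levy: 5% × $9589.00 = $479.45
Pension Levy: 4% × $9589.00 = $383.56
Total: $2107.39 + $479.45 + $383.56 = $2970.40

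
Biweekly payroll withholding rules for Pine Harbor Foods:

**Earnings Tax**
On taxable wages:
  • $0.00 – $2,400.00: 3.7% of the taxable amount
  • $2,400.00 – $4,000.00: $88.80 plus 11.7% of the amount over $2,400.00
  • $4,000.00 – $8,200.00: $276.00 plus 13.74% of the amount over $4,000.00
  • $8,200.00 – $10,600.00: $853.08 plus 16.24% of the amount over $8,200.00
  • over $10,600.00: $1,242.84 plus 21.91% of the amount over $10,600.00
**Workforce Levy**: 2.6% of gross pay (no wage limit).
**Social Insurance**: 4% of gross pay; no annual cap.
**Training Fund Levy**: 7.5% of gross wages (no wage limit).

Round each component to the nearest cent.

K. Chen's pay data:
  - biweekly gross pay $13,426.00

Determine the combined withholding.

Earnings Tax: taxable = $13,426.00
  $1,242.84 + 21.91% × ($13,426.00 − $10,600.00) = $1,242.84 + 21.91% × $2,826.00 = $1,862.02
Workforce Levy: 2.6% × $13,426.00 = $349.08
Social Insurance: 4% × $13,426.00 = $537.04
Training Fund Levy: 7.5% × $13,426.00 = $1,006.95
Total: $1,862.02 + $349.08 + $537.04 + $1,006.95 = $3,755.09

$3,755.09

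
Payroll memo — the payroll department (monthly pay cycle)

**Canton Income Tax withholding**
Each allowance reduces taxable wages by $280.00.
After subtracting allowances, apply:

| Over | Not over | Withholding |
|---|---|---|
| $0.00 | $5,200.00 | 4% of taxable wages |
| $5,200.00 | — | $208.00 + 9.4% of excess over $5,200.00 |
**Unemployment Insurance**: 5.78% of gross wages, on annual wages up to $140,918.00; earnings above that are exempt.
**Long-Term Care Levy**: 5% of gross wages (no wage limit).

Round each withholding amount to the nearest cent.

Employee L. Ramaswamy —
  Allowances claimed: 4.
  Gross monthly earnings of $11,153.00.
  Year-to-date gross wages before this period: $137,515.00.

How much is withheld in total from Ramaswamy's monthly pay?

$1,416.64

Canton Income Tax: taxable = $11,153.00 − 4×$280.00 = $10,033.00
  $208.00 + 9.4% × ($10,033.00 − $5,200.00) = $208.00 + 9.4% × $4,833.00 = $662.30
Unemployment Insurance: cap $140,918.00 − YTD $137,515.00 = $3,403.00 subject; 5.78% × $3,403.00 = $196.69
Long-Term Care Levy: 5% × $11,153.00 = $557.65
Total: $662.30 + $196.69 + $557.65 = $1,416.64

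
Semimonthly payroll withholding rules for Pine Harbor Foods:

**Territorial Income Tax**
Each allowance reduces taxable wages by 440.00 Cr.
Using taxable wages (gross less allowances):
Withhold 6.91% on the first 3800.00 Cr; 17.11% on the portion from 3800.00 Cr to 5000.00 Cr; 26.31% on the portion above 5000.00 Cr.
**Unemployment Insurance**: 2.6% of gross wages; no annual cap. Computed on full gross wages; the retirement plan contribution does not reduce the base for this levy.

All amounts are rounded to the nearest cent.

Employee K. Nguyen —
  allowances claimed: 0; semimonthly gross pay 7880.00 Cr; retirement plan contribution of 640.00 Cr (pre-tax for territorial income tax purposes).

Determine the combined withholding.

Territorial Income Tax: taxable = 7880.00 Cr − 640.00 Cr = 7240.00 Cr
  467.90 Cr + 26.31% × (7240.00 Cr − 5000.00 Cr) = 467.90 Cr + 26.31% × 2240.00 Cr = 1057.24 Cr
Unemployment Insurance: 2.6% × 7880.00 Cr = 204.88 Cr
Total: 1057.24 Cr + 204.88 Cr = 1262.12 Cr

1262.12 Cr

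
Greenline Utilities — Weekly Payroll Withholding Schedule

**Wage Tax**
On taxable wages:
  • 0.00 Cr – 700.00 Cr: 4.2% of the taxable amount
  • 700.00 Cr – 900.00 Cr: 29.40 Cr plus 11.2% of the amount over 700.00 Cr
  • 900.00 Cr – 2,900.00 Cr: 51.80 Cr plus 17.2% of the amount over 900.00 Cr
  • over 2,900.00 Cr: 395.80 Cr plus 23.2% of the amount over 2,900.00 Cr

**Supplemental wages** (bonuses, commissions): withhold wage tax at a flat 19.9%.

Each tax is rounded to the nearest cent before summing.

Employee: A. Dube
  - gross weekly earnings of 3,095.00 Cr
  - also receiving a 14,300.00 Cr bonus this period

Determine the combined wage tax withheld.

Wage Tax: taxable = 3,095.00 Cr
  395.80 Cr + 23.2% × (3,095.00 Cr − 2,900.00 Cr) = 395.80 Cr + 23.2% × 195.00 Cr = 441.04 Cr
Supplemental (19.9% flat on bonus): 19.9% × 14,300.00 Cr = 2,845.70 Cr
Total wage tax: 441.04 Cr + 2,845.70 Cr = 3,286.74 Cr

3,286.74 Cr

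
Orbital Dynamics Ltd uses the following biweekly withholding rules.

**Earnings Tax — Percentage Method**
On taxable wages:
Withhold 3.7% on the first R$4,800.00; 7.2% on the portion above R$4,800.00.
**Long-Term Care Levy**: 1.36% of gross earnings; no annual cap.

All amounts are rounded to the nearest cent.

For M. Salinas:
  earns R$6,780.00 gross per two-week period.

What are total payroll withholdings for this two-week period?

Earnings Tax: taxable = R$6,780.00
  R$177.60 + 7.2% × (R$6,780.00 − R$4,800.00) = R$177.60 + 7.2% × R$1,980.00 = R$320.16
Long-Term Care Levy: 1.36% × R$6,780.00 = R$92.21
Total: R$320.16 + R$92.21 = R$412.37

R$412.37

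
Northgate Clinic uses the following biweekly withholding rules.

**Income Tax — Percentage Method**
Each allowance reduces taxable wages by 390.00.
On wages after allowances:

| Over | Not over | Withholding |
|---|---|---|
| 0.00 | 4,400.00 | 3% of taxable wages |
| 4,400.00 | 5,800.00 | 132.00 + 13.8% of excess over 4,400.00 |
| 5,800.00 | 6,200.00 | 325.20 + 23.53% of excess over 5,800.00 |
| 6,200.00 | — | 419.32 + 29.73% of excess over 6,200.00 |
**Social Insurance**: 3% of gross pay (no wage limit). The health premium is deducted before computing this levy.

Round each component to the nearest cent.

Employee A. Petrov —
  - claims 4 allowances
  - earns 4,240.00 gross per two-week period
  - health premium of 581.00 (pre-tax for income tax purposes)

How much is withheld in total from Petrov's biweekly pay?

Income Tax: taxable = 4,240.00 − 581.00 − 4×390.00 = 2,099.00
  3% × 2,099.00 = 62.97
Social Insurance: 3% × 3,659.00 = 109.77
Total: 62.97 + 109.77 = 172.74

172.74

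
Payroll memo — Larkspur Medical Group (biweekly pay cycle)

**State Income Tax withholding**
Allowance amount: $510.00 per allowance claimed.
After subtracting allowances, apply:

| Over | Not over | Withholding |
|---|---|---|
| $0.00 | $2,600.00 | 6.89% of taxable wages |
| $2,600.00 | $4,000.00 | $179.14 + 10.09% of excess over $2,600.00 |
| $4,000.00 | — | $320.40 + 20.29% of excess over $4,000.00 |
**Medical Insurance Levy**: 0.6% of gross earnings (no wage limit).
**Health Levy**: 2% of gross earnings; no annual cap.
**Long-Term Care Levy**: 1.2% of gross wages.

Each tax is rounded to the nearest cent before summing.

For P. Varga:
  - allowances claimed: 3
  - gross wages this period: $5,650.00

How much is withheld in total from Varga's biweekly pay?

$559.45

State Income Tax: taxable = $5,650.00 − 3×$510.00 = $4,120.00
  $320.40 + 20.29% × ($4,120.00 − $4,000.00) = $320.40 + 20.29% × $120.00 = $344.75
Medical Insurance Levy: 0.6% × $5,650.00 = $33.90
Health Levy: 2% × $5,650.00 = $113.00
Long-Term Care Levy: 1.2% × $5,650.00 = $67.80
Total: $344.75 + $33.90 + $113.00 + $67.80 = $559.45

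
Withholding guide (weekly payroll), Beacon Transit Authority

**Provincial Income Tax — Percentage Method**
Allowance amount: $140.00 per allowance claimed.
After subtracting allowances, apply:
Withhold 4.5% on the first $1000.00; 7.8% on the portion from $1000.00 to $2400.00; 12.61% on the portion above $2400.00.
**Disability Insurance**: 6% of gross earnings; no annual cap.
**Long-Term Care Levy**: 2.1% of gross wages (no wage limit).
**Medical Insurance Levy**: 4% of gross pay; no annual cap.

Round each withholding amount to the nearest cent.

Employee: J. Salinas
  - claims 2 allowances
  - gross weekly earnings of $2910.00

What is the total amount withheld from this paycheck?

Provincial Income Tax: taxable = $2910.00 − 2×$140.00 = $2630.00
  $154.20 + 12.61% × ($2630.00 − $2400.00) = $154.20 + 12.61% × $230.00 = $183.20
Disability Insurance: 6% × $2910.00 = $174.60
Long-Term Care Levy: 2.1% × $2910.00 = $61.11
Medical Insurance Levy: 4% × $2910.00 = $116.40
Total: $183.20 + $174.60 + $61.11 + $116.40 = $535.31

$535.31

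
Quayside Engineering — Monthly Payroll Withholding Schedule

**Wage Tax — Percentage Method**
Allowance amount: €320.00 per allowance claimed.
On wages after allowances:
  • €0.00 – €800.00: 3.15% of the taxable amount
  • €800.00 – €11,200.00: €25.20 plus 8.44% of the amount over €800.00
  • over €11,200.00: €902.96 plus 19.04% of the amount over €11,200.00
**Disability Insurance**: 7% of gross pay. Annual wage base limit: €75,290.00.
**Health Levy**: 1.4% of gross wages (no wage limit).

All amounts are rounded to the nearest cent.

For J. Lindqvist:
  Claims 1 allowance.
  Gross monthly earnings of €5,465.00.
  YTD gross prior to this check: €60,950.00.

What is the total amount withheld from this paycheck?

Wage Tax: taxable = €5,465.00 − 1×€320.00 = €5,145.00
  €25.20 + 8.44% × (€5,145.00 − €800.00) = €25.20 + 8.44% × €4,345.00 = €391.92
Disability Insurance: 7% × €5,465.00 = €382.55
Health Levy: 1.4% × €5,465.00 = €76.51
Total: €391.92 + €382.55 + €76.51 = €850.98

€850.98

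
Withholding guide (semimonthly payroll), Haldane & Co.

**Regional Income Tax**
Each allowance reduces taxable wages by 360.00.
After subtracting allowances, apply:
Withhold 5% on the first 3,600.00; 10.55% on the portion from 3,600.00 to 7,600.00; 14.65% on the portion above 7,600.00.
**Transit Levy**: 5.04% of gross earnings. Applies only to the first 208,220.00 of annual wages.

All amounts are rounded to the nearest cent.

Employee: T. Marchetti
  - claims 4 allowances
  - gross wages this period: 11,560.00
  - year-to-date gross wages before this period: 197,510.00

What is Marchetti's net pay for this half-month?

10,049.04

Regional Income Tax: taxable = 11,560.00 − 4×360.00 = 10,120.00
  602.00 + 14.65% × (10,120.00 − 7,600.00) = 602.00 + 14.65% × 2,520.00 = 971.18
Transit Levy: cap 208,220.00 − YTD 197,510.00 = 10,710.00 subject; 5.04% × 10,710.00 = 539.78
Total withheld: 971.18 + 539.78 = 1,510.96
Net pay: 11,560.00 − 1,510.96 = 10,049.04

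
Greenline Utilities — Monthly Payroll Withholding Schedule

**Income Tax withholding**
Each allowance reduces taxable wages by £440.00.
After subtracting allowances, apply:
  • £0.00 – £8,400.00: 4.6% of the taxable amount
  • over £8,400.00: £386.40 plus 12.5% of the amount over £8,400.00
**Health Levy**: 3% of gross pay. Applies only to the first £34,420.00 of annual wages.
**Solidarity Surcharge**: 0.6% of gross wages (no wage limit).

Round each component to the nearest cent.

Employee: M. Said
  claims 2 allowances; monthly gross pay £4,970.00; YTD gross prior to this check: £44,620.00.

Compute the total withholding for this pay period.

Income Tax: taxable = £4,970.00 − 2×£440.00 = £4,090.00
  4.6% × £4,090.00 = £188.14
Health Levy: YTD £44,620.00 ≥ cap £34,420.00 → £0.00
Solidarity Surcharge: 0.6% × £4,970.00 = £29.82
Total: £188.14 + £0.00 + £29.82 = £217.96

£217.96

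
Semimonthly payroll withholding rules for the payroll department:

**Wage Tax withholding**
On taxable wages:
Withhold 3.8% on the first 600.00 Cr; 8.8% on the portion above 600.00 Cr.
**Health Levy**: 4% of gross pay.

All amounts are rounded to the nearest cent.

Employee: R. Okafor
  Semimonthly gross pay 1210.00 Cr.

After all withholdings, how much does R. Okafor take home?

1085.12 Cr

Wage Tax: taxable = 1210.00 Cr
  22.80 Cr + 8.8% × (1210.00 Cr − 600.00 Cr) = 22.80 Cr + 8.8% × 610.00 Cr = 76.48 Cr
Health Levy: 4% × 1210.00 Cr = 48.40 Cr
Total withheld: 76.48 Cr + 48.40 Cr = 124.88 Cr
Net pay: 1210.00 Cr − 124.88 Cr = 1085.12 Cr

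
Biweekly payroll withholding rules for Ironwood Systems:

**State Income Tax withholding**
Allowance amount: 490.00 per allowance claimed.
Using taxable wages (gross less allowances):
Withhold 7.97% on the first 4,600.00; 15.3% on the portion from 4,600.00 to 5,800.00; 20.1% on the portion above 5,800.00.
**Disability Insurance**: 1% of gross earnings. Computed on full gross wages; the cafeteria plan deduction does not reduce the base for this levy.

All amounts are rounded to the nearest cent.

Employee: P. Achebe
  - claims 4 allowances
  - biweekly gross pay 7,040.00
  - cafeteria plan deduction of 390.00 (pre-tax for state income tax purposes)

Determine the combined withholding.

State Income Tax: taxable = 7,040.00 − 390.00 − 4×490.00 = 4,690.00
  366.62 + 15.3% × (4,690.00 − 4,600.00) = 366.62 + 15.3% × 90.00 = 380.39
Disability Insurance: 1% × 7,040.00 = 70.40
Total: 380.39 + 70.40 = 450.79

450.79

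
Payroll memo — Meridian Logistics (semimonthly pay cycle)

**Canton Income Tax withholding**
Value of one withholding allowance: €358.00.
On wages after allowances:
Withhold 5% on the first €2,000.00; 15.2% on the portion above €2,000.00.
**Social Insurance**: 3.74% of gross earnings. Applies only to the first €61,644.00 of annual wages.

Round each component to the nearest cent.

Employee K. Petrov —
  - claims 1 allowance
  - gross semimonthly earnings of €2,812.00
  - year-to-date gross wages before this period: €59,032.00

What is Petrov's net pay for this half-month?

Canton Income Tax: taxable = €2,812.00 − 1×€358.00 = €2,454.00
  €100.00 + 15.2% × (€2,454.00 − €2,000.00) = €100.00 + 15.2% × €454.00 = €169.01
Social Insurance: cap €61,644.00 − YTD €59,032.00 = €2,612.00 subject; 3.74% × €2,612.00 = €97.69
Total withheld: €169.01 + €97.69 = €266.70
Net pay: €2,812.00 − €266.70 = €2,545.30

€2,545.30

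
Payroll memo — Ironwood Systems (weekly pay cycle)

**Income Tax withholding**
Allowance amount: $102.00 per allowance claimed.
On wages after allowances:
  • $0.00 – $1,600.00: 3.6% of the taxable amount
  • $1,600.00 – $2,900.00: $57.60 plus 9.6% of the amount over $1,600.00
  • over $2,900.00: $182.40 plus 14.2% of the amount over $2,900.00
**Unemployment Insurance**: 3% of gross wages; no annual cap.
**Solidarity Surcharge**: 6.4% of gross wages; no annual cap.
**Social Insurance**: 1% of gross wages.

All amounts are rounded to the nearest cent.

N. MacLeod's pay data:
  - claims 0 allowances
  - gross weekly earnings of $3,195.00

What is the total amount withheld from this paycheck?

$556.57

Income Tax: taxable = $3,195.00
  $182.40 + 14.2% × ($3,195.00 − $2,900.00) = $182.40 + 14.2% × $295.00 = $224.29
Unemployment Insurance: 3% × $3,195.00 = $95.85
Solidarity Surcharge: 6.4% × $3,195.00 = $204.48
Social Insurance: 1% × $3,195.00 = $31.95
Total: $224.29 + $95.85 + $204.48 + $31.95 = $556.57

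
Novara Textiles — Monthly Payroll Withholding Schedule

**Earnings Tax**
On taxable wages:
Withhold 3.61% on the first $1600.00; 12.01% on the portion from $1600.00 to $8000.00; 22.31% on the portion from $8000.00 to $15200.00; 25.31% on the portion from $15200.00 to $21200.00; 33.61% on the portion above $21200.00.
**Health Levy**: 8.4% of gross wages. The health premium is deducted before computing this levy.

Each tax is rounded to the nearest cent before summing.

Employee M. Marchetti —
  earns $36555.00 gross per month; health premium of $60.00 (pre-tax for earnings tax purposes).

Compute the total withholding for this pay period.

$12157.55

Earnings Tax: taxable = $36555.00 − $60.00 = $36495.00
  $3951.32 + 33.61% × ($36495.00 − $21200.00) = $3951.32 + 33.61% × $15295.00 = $9091.97
Health Levy: 8.4% × $36495.00 = $3065.58
Total: $9091.97 + $3065.58 = $12157.55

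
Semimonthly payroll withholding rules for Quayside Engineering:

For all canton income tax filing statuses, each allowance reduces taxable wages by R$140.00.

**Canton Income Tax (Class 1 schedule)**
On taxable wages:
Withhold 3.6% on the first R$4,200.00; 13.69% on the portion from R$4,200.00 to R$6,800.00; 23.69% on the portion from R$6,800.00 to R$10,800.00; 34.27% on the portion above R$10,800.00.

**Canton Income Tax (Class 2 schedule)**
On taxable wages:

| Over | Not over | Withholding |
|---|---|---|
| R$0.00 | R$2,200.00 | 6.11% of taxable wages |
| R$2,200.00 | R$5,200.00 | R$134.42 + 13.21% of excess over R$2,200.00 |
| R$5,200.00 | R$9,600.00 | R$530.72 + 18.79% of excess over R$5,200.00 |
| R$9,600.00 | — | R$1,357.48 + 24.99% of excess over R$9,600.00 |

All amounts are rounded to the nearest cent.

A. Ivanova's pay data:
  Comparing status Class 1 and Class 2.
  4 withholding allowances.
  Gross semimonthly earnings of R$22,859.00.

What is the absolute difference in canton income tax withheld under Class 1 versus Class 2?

Canton Income Tax (Class 1): taxable = R$22,859.00 − 4×R$140.00 = R$22,299.00
  R$1,454.74 + 34.27% × (R$22,299.00 − R$10,800.00) = R$1,454.74 + 34.27% × R$11,499.00 = R$5,395.45
Canton Income Tax (Class 2): taxable = R$22,859.00 − 4×R$140.00 = R$22,299.00
  R$1,357.48 + 24.99% × (R$22,299.00 − R$9,600.00) = R$1,357.48 + 24.99% × R$12,699.00 = R$4,530.96
Difference: |R$5,395.45 − R$4,530.96| = R$864.49 (higher under Class 1)

R$864.49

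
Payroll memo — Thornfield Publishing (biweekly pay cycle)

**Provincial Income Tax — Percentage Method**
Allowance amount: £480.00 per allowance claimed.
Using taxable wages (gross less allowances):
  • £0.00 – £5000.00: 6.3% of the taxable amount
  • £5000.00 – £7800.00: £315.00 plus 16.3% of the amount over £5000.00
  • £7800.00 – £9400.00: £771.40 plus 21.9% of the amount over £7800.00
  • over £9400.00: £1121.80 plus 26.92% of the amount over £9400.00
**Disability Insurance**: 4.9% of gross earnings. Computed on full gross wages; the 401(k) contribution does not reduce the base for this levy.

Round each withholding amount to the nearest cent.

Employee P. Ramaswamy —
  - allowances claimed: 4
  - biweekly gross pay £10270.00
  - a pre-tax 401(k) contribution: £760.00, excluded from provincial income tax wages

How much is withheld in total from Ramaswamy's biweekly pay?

Provincial Income Tax: taxable = £10270.00 − £760.00 − 4×£480.00 = £7590.00
  £315.00 + 16.3% × (£7590.00 − £5000.00) = £315.00 + 16.3% × £2590.00 = £737.17
Disability Insurance: 4.9% × £10270.00 = £503.23
Total: £737.17 + £503.23 = £1240.40

£1240.40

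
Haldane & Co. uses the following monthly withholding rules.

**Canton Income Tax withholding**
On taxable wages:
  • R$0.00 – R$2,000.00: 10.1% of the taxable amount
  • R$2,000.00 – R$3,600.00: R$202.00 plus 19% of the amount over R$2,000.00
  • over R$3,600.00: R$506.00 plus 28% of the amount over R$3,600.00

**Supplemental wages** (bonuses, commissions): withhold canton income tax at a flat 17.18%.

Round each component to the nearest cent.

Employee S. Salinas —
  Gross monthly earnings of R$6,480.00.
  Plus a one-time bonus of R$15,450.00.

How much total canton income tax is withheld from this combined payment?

R$3,966.71

Canton Income Tax: taxable = R$6,480.00
  R$506.00 + 28% × (R$6,480.00 − R$3,600.00) = R$506.00 + 28% × R$2,880.00 = R$1,312.40
Supplemental (17.18% flat on bonus): 17.18% × R$15,450.00 = R$2,654.31
Total canton income tax: R$1,312.40 + R$2,654.31 = R$3,966.71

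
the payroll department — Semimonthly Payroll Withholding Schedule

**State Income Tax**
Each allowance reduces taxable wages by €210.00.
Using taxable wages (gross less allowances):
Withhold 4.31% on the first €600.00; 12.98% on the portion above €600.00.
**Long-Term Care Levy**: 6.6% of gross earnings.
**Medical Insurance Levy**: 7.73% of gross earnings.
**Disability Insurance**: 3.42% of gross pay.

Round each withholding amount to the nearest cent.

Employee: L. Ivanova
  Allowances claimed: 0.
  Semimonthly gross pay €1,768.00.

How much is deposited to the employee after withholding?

State Income Tax: taxable = €1,768.00
  €25.86 + 12.98% × (€1,768.00 − €600.00) = €25.86 + 12.98% × €1,168.00 = €177.47
Long-Term Care Levy: 6.6% × €1,768.00 = €116.69
Medical Insurance Levy: 7.73% × €1,768.00 = €136.67
Disability Insurance: 3.42% × €1,768.00 = €60.47
Total withheld: €177.47 + €116.69 + €136.67 + €60.47 = €491.30
Net pay: €1,768.00 − €491.30 = €1,276.70

€1,276.70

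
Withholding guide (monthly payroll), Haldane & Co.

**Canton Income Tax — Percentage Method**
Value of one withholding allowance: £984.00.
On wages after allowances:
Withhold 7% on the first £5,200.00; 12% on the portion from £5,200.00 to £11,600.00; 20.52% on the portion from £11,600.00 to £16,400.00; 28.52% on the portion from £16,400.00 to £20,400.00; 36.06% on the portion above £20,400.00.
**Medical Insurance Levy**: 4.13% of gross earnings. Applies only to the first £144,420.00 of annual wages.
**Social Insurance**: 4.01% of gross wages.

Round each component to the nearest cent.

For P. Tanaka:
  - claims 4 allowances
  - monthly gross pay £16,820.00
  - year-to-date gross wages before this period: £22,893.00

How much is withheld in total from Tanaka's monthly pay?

£2,764.63

Canton Income Tax: taxable = £16,820.00 − 4×£984.00 = £12,884.00
  £1,132.00 + 20.52% × (£12,884.00 − £11,600.00) = £1,132.00 + 20.52% × £1,284.00 = £1,395.48
Medical Insurance Levy: 4.13% × £16,820.00 = £694.67
Social Insurance: 4.01% × £16,820.00 = £674.48
Total: £1,395.48 + £694.67 + £674.48 = £2,764.63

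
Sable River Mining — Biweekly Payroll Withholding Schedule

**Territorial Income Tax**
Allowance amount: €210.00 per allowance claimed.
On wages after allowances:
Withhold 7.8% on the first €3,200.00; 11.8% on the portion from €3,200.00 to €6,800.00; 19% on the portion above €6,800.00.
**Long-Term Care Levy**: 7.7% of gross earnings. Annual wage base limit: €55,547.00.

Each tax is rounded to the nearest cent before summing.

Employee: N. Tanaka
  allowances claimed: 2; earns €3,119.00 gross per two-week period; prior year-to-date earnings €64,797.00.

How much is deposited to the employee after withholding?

Territorial Income Tax: taxable = €3,119.00 − 2×€210.00 = €2,699.00
  7.8% × €2,699.00 = €210.52
Long-Term Care Levy: YTD €64,797.00 ≥ cap €55,547.00 → €0.00
Total withheld: €210.52 + €0.00 = €210.52
Net pay: €3,119.00 − €210.52 = €2,908.48

€2,908.48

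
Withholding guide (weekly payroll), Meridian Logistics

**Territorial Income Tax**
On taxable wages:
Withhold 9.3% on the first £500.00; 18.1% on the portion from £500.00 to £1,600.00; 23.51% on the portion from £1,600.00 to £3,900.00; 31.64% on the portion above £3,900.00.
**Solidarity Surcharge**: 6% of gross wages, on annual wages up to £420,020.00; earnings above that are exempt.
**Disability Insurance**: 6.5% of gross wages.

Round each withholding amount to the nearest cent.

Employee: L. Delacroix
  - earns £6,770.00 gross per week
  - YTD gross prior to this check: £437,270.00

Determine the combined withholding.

£2,134.45

Territorial Income Tax: taxable = £6,770.00
  £786.33 + 31.64% × (£6,770.00 − £3,900.00) = £786.33 + 31.64% × £2,870.00 = £1,694.40
Solidarity Surcharge: YTD £437,270.00 ≥ cap £420,020.00 → £0.00
Disability Insurance: 6.5% × £6,770.00 = £440.05
Total: £1,694.40 + £0.00 + £440.05 = £2,134.45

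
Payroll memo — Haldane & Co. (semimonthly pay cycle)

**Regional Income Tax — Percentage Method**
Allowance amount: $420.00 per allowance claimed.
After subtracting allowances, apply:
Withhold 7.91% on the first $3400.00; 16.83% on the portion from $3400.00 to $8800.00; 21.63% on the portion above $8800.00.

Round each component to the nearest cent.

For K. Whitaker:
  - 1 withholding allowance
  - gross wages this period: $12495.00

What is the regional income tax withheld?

$1886.14

Regional Income Tax: taxable = $12495.00 − 1×$420.00 = $12075.00
  $1177.76 + 21.63% × ($12075.00 − $8800.00) = $1177.76 + 21.63% × $3275.00 = $1886.14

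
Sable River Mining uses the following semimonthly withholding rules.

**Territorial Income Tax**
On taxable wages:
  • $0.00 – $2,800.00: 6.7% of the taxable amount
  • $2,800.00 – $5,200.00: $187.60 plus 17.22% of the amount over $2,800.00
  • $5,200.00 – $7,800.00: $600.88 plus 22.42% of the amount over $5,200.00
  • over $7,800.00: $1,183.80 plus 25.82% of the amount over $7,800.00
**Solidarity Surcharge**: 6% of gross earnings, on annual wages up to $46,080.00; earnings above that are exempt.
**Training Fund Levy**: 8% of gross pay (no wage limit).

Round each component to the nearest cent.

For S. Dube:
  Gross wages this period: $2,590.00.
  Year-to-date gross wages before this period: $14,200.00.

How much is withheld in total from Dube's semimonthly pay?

Territorial Income Tax: taxable = $2,590.00
  6.7% × $2,590.00 = $173.53
Solidarity Surcharge: 6% × $2,590.00 = $155.40
Training Fund Levy: 8% × $2,590.00 = $207.20
Total: $173.53 + $155.40 + $207.20 = $536.13

$536.13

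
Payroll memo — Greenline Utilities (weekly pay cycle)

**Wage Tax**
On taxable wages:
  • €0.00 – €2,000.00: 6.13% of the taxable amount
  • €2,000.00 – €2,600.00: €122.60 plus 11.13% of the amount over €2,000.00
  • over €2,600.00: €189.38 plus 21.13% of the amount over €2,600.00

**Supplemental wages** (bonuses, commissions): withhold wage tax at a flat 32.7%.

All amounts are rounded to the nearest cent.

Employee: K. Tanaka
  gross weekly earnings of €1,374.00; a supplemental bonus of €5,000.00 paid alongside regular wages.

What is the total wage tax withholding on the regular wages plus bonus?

€1,719.23

Wage Tax: taxable = €1,374.00
  6.13% × €1,374.00 = €84.23
Supplemental (32.7% flat on bonus): 32.7% × €5,000.00 = €1,635.00
Total wage tax: €84.23 + €1,635.00 = €1,719.23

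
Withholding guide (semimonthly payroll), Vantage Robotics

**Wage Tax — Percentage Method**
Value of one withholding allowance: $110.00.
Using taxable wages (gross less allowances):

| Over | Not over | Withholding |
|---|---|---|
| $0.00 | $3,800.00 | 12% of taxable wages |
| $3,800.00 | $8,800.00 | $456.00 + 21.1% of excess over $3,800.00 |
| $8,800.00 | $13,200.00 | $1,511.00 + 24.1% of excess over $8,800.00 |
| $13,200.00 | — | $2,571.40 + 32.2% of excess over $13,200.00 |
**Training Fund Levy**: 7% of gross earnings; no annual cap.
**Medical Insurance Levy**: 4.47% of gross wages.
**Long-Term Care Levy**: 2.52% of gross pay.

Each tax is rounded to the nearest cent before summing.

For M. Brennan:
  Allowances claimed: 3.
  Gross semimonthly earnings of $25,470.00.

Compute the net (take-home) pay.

$15,490.67

Wage Tax: taxable = $25,470.00 − 3×$110.00 = $25,140.00
  $2,571.40 + 32.2% × ($25,140.00 − $13,200.00) = $2,571.40 + 32.2% × $11,940.00 = $6,416.08
Training Fund Levy: 7% × $25,470.00 = $1,782.90
Medical Insurance Levy: 4.47% × $25,470.00 = $1,138.51
Long-Term Care Levy: 2.52% × $25,470.00 = $641.84
Total withheld: $6,416.08 + $1,782.90 + $1,138.51 + $641.84 = $9,979.33
Net pay: $25,470.00 − $9,979.33 = $15,490.67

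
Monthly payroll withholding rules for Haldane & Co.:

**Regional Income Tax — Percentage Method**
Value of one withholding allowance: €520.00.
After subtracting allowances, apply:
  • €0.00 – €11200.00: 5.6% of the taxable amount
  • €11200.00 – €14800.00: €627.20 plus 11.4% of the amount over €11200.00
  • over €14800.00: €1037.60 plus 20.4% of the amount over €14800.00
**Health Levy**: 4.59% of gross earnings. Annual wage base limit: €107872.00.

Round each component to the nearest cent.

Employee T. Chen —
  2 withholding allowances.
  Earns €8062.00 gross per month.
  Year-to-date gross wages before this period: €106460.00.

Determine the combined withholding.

€458.04

Regional Income Tax: taxable = €8062.00 − 2×€520.00 = €7022.00
  5.6% × €7022.00 = €393.23
Health Levy: cap €107872.00 − YTD €106460.00 = €1412.00 subject; 4.59% × €1412.00 = €64.81
Total: €393.23 + €64.81 = €458.04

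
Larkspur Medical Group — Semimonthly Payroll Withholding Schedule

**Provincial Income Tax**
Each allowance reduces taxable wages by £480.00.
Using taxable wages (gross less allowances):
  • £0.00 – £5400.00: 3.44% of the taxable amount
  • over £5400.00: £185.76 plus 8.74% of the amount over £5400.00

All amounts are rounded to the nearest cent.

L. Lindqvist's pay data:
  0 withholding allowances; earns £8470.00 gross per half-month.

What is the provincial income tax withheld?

£454.08

Provincial Income Tax: taxable = £8470.00
  £185.76 + 8.74% × (£8470.00 − £5400.00) = £185.76 + 8.74% × £3070.00 = £454.08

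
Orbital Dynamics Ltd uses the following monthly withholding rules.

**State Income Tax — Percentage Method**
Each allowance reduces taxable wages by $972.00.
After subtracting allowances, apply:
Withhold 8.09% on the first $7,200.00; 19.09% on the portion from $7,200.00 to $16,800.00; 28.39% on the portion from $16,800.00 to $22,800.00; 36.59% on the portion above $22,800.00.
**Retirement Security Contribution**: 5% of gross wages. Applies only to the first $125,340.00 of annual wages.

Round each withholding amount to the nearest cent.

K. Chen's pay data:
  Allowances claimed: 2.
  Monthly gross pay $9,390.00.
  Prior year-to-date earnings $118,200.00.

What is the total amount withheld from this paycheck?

State Income Tax: taxable = $9,390.00 − 2×$972.00 = $7,446.00
  $582.48 + 19.09% × ($7,446.00 − $7,200.00) = $582.48 + 19.09% × $246.00 = $629.44
Retirement Security Contribution: cap $125,340.00 − YTD $118,200.00 = $7,140.00 subject; 5% × $7,140.00 = $357.00
Total: $629.44 + $357.00 = $986.44

$986.44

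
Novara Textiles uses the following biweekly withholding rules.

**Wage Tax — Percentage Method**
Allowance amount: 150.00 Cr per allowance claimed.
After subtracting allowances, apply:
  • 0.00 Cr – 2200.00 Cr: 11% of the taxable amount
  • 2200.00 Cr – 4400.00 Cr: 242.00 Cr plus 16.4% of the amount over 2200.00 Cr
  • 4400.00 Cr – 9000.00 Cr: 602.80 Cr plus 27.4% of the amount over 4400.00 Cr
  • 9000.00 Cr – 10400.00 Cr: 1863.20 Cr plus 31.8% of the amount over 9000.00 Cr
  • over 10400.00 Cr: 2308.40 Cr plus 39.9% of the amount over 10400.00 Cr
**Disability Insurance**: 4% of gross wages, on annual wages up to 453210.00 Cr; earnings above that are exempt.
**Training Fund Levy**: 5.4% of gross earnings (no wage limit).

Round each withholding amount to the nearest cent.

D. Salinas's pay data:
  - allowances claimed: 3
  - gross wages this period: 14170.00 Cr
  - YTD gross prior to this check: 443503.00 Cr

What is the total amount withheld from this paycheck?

4786.54 Cr

Wage Tax: taxable = 14170.00 Cr − 3×150.00 Cr = 13720.00 Cr
  2308.40 Cr + 39.9% × (13720.00 Cr − 10400.00 Cr) = 2308.40 Cr + 39.9% × 3320.00 Cr = 3633.08 Cr
Disability Insurance: cap 453210.00 Cr − YTD 443503.00 Cr = 9707.00 Cr subject; 4% × 9707.00 Cr = 388.28 Cr
Training Fund Levy: 5.4% × 14170.00 Cr = 765.18 Cr
Total: 3633.08 Cr + 388.28 Cr + 765.18 Cr = 4786.54 Cr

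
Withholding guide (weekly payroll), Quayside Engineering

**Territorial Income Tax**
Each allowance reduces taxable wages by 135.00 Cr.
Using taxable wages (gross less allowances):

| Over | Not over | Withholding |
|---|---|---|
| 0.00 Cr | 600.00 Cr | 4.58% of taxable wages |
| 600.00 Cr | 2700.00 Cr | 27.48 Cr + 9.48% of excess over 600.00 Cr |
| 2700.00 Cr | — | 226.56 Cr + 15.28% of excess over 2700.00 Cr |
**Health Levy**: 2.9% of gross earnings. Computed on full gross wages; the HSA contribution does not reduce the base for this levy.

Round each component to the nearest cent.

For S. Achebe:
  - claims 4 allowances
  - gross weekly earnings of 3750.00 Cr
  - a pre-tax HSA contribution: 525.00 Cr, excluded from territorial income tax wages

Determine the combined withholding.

Territorial Income Tax: taxable = 3750.00 Cr − 525.00 Cr − 4×135.00 Cr = 2685.00 Cr
  27.48 Cr + 9.48% × (2685.00 Cr − 600.00 Cr) = 27.48 Cr + 9.48% × 2085.00 Cr = 225.14 Cr
Health Levy: 2.9% × 3750.00 Cr = 108.75 Cr
Total: 225.14 Cr + 108.75 Cr = 333.89 Cr

333.89 Cr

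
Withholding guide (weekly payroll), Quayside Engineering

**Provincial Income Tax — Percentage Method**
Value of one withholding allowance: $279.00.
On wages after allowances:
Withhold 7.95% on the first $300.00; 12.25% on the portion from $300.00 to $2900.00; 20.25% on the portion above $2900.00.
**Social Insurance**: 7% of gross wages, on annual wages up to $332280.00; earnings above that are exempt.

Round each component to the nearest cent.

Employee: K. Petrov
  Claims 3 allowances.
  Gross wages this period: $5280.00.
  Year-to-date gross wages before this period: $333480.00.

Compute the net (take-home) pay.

Provincial Income Tax: taxable = $5280.00 − 3×$279.00 = $4443.00
  $342.35 + 20.25% × ($4443.00 − $2900.00) = $342.35 + 20.25% × $1543.00 = $654.81
Social Insurance: YTD $333480.00 ≥ cap $332280.00 → $0.00
Total withheld: $654.81 + $0.00 = $654.81
Net pay: $5280.00 − $654.81 = $4625.19

$4625.19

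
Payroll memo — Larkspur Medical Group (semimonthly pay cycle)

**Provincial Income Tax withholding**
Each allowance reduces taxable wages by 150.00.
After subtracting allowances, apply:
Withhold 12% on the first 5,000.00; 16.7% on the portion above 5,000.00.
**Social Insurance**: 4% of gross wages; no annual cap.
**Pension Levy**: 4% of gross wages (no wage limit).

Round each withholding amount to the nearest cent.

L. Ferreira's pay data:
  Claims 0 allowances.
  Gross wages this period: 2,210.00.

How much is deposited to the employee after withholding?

1,768.00

Provincial Income Tax: taxable = 2,210.00
  12% × 2,210.00 = 265.20
Social Insurance: 4% × 2,210.00 = 88.40
Pension Levy: 4% × 2,210.00 = 88.40
Total withheld: 265.20 + 88.40 + 88.40 = 442.00
Net pay: 2,210.00 − 442.00 = 1,768.00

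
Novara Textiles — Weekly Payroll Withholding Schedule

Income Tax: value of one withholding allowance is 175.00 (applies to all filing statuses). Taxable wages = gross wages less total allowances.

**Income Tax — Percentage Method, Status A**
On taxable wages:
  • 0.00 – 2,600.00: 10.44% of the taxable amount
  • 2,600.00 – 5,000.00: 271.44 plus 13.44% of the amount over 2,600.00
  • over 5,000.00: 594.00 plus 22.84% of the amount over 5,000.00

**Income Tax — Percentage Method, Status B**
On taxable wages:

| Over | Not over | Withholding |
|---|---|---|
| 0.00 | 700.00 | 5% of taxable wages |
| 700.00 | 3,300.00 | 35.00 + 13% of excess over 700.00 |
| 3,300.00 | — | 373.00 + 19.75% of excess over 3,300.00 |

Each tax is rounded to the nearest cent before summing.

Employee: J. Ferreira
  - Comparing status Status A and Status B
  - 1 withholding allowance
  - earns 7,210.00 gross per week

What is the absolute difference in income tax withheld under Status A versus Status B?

51.87

Income Tax (Status A): taxable = 7,210.00 − 1×175.00 = 7,035.00
  594.00 + 22.84% × (7,035.00 − 5,000.00) = 594.00 + 22.84% × 2,035.00 = 1,058.79
Income Tax (Status B): taxable = 7,210.00 − 1×175.00 = 7,035.00
  373.00 + 19.75% × (7,035.00 − 3,300.00) = 373.00 + 19.75% × 3,735.00 = 1,110.66
Difference: |1,058.79 − 1,110.66| = 51.87 (higher under Status B)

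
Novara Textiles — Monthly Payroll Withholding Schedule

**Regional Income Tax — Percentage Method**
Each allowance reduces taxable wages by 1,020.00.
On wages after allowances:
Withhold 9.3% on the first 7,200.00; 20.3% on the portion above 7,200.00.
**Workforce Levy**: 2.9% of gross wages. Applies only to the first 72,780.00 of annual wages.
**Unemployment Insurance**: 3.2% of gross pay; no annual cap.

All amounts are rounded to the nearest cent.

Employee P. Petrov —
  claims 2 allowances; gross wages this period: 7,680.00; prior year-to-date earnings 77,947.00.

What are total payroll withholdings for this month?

Regional Income Tax: taxable = 7,680.00 − 2×1,020.00 = 5,640.00
  9.3% × 5,640.00 = 524.52
Workforce Levy: YTD 77,947.00 ≥ cap 72,780.00 → 0.00
Unemployment Insurance: 3.2% × 7,680.00 = 245.76
Total: 524.52 + 0.00 + 245.76 = 770.28

770.28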